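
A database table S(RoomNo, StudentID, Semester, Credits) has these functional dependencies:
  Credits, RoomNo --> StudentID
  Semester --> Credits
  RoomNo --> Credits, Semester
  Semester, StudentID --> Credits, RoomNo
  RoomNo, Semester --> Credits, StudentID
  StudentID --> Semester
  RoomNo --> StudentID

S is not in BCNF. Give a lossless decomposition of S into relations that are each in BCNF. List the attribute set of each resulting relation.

{Credits, Semester}; {RoomNo, Semester, StudentID}

Candidate keys of the original relation: {RoomNo}, {StudentID}.
Within {Credits, RoomNo, Semester, StudentID}: {Semester}⁺ ∩ {Credits, RoomNo, Semester, StudentID} = {Credits, Semester}, not the whole set, so Semester --> Credits violates BCNF; decompose into {Credits, Semester} and {RoomNo, Semester, StudentID}.
{Credits, Semester}: every determinant is a superkey — BCNF.
{RoomNo, Semester, StudentID}: every determinant is a superkey — BCNF.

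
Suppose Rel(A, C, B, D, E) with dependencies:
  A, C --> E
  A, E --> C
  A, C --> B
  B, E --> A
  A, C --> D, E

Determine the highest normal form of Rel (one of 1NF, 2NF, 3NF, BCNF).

BCNF

Candidate keys: {A, C}, {A, E}, {B, E}. Prime attributes: {A, B, C, E}.
Every FD has a superkey on the left, so the relation is in BCNF.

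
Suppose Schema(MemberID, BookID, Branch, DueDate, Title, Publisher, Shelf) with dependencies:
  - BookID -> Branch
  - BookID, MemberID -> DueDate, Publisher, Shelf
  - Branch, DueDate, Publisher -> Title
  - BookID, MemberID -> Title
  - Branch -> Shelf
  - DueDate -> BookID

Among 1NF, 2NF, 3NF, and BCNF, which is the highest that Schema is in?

Candidate keys: {BookID, MemberID}, {DueDate, MemberID}. Prime attributes: {BookID, DueDate, MemberID}.
For BookID -> Branch we have {BookID}⁺ = {BookID, Branch, Shelf}; {BookID} is not a superkey, so BCNF fails.
Because {Branch} is non-prime and the left side of BookID -> Branch is not a superkey, the relation is not in 3NF.
Since {BookID} ⊂ {BookID, MemberID} and {BookID}⁺ ⊇ {Branch, Shelf} with {Branch, Shelf} non-prime, there is a partial dependency; 2NF fails.

1NF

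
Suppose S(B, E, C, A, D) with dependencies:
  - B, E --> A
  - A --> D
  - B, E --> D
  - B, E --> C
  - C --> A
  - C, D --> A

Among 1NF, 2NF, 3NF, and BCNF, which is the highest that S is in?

Candidate key: {B, E}. Prime attributes: {B, E}.
A --> D: {A}⁺ = {A, D}, which is not all of the attributes, so the left side is not a superkey — BCNF is violated.
Because {D} is non-prime and the left side of A --> D is not a superkey, the relation is not in 3NF.
Checking every proper subset of each key, none determines a non-prime attribute — 2NF is satisfied.

2NF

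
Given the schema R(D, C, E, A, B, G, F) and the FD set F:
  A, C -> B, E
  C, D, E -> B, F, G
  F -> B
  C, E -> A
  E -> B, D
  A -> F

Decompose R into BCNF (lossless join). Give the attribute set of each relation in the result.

{A, C, E, G}; {A, F}; {B, F}; {D, E}

Candidate keys of the original relation: {A, C}, {C, E}.
{A, B, C, D, E, F, G}: {F} determines {B, F} here but is not a superkey — split on F -> B, giving {B, F} and {A, C, D, E, F, G}.
{B, F} is in BCNF.
{A, C, D, E, F, G}: {E} determines {D, E} here but is not a superkey — split on E -> D, giving {D, E} and {A, C, E, F, G}.
{D, E} is in BCNF.
{A, C, E, F, G}: {A} determines {A, F} here but is not a superkey — split on A -> F, giving {A, F} and {A, C, E, G}.
{A, F} is in BCNF.
{A, C, E, G} is in BCNF.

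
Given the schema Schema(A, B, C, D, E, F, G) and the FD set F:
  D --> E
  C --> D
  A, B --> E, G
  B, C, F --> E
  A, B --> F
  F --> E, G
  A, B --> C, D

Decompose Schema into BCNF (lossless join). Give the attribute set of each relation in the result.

{A, B, C, F}; {C, D}; {D, E}; {F, G}

Candidate key of the original relation: {A, B}.
Within {A, B, C, D, E, F, G}: {D}⁺ ∩ {A, B, C, D, E, F, G} = {D, E}, not the whole set, so D --> E violates BCNF; decompose into {D, E} and {A, B, C, D, F, G}.
{D, E} is in BCNF.
Within {A, B, C, D, F, G}: {C}⁺ ∩ {A, B, C, D, F, G} = {C, D}, not the whole set, so C --> D violates BCNF; decompose into {C, D} and {A, B, C, F, G}.
{C, D} is in BCNF.
Within {A, B, C, F, G}: {B, C, F}⁺ ∩ {A, B, C, F, G} = {B, C, F, G}, not the whole set, so B, C, F --> G violates BCNF; decompose into {B, C, F, G} and {A, B, C, F}.
Within {B, C, F, G}: {F}⁺ ∩ {B, C, F, G} = {F, G}, not the whole set, so F --> G violates BCNF; decompose into {F, G} and {B, C, F}.
{F, G} is in BCNF.
{B, C, F} is in BCNF.
{A, B, C, F} is in BCNF.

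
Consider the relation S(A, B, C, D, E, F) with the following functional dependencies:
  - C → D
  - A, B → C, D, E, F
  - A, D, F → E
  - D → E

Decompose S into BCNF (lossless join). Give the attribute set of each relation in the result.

{A, B, C, F}; {C, D}; {D, E}

Candidate key of the original relation: {A, B}.
{A, B, C, D, E, F}: {C} determines {C, D, E} here but is not a superkey — split on C → D, E, giving {C, D, E} and {A, B, C, F}.
{C, D, E}: {D} determines {D, E} here but is not a superkey — split on D → E, giving {D, E} and {C, D}.
{D, E} has no BCNF violation.
{C, D} has no BCNF violation.
{A, B, C, F} has no BCNF violation.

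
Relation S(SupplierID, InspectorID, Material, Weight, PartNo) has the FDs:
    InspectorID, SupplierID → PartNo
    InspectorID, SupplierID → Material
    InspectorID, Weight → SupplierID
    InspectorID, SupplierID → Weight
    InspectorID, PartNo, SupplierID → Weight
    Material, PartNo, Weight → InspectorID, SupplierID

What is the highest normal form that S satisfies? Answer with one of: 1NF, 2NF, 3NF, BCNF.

BCNF

Candidate keys: {InspectorID, SupplierID}, {InspectorID, Weight}, {Material, PartNo, Weight}. Prime attributes: {InspectorID, Material, PartNo, SupplierID, Weight}.
Each dependency's left side is a superkey — BCNF holds.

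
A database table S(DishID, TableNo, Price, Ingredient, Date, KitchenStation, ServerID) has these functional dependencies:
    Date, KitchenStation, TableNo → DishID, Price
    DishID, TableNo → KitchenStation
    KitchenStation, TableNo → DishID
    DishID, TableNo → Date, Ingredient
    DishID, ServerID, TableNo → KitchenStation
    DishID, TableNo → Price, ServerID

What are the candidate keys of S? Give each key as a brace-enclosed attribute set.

No FD produces {TableNo}, so it must be in every candidate key.
{DishID, TableNo}⁺ = {Date, DishID, Ingredient, KitchenStation, Price, ServerID, TableNo} — all of the relation — so {DishID, TableNo} is a candidate key.
{KitchenStation, TableNo}⁺ = {Date, DishID, Ingredient, KitchenStation, Price, ServerID, TableNo} — all of the relation — so {KitchenStation, TableNo} is a candidate key.
Any other superkey properly contains one of these, so there are no further candidate keys.

{DishID, TableNo}, {KitchenStation, TableNo}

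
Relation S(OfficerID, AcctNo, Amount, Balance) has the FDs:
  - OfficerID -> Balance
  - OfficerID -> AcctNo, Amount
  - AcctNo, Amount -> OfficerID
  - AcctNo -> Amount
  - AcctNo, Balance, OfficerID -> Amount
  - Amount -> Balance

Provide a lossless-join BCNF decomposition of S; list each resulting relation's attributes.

{AcctNo, Amount, OfficerID}; {Amount, Balance}

Candidate keys of the original relation: {AcctNo}, {OfficerID}.
{AcctNo, Amount, Balance, OfficerID}: {Amount} determines {Amount, Balance} here but is not a superkey — split on Amount -> Balance, giving {Amount, Balance} and {AcctNo, Amount, OfficerID}.
{Amount, Balance}: every determinant is a superkey — BCNF.
{AcctNo, Amount, OfficerID}: every determinant is a superkey — BCNF.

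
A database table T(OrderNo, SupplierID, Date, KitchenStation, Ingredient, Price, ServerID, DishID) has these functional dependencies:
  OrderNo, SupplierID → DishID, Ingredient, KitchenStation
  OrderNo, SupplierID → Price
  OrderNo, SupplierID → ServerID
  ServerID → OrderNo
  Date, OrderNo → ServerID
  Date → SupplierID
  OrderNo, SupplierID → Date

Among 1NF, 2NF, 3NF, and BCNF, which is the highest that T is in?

3NF

Candidate keys: {Date, OrderNo}, {Date, ServerID}, {OrderNo, SupplierID}, {ServerID, SupplierID}. Prime attributes: {Date, OrderNo, ServerID, SupplierID}.
For ServerID → OrderNo we have {ServerID}⁺ = {OrderNo, ServerID}; {ServerID} is not a superkey, so BCNF fails.
Since {OrderNo} ⊆ prime attributes and every other non-superkey FD also has a prime right side, the schema is in 3NF.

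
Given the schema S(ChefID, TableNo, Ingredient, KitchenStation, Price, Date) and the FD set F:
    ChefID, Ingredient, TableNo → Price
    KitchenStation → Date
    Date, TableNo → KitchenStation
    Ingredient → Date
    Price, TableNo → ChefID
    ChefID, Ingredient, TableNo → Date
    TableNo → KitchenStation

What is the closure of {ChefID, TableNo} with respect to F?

{ChefID, Date, KitchenStation, TableNo}

Start with {ChefID, TableNo}.
TableNo → KitchenStation applies; add {KitchenStation} → now {ChefID, KitchenStation, TableNo}.
KitchenStation → Date applies; add {Date} → now {ChefID, Date, KitchenStation, TableNo}.
No further FD applies.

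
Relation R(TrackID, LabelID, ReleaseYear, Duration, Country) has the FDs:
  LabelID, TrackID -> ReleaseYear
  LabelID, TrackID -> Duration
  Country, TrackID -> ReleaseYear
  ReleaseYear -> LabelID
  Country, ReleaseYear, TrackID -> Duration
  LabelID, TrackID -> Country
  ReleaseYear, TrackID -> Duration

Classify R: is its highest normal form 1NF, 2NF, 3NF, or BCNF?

Candidate keys: {Country, TrackID}, {LabelID, TrackID}, {ReleaseYear, TrackID}. Prime attributes: {Country, LabelID, ReleaseYear, TrackID}.
ReleaseYear -> LabelID: {ReleaseYear}⁺ = {LabelID, ReleaseYear}, which is not all of the attributes, so the left side is not a superkey — BCNF is violated.
Since {LabelID} ⊆ prime attributes and every other non-superkey FD also has a prime right side, the schema is in 3NF.

3NF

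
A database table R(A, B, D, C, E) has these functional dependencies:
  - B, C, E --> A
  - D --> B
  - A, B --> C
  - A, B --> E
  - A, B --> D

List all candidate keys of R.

{A, B}, {A, D}, {B, C, E}, {C, D, E}

{A, B}⁺ = {A, B, C, D, E} — all of the relation — so {A, B} is a candidate key.
{A, D}⁺ = {A, B, C, D, E} — all of the relation — so {A, D} is a candidate key.
{B, C, E}⁺ = {A, B, C, D, E} — all of the relation — so {B, C, E} is a candidate key.
{C, D, E}⁺ = {A, B, C, D, E} — all of the relation — so {C, D, E} is a candidate key.
Any other superkey properly contains one of these, so there are no further candidate keys.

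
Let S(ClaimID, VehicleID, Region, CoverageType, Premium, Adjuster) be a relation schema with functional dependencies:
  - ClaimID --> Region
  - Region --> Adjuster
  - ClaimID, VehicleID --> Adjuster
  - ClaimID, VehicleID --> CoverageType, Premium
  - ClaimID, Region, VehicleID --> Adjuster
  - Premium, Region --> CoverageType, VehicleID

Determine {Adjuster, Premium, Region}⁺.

{Adjuster, CoverageType, Premium, Region, VehicleID}

Start with {Adjuster, Premium, Region}.
Premium, Region --> CoverageType, VehicleID applies; add {CoverageType, VehicleID} → now {Adjuster, CoverageType, Premium, Region, VehicleID}.
No further FD applies.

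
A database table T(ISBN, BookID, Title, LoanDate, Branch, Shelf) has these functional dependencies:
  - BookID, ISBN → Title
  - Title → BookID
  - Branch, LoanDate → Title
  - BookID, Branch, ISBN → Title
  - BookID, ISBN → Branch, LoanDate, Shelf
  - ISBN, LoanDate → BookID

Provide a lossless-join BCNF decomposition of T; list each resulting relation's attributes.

{BookID, Title}; {Branch, ISBN, LoanDate, Shelf}; {Branch, LoanDate, Title}

Candidate keys of the original relation: {BookID, ISBN}, {ISBN, LoanDate}, {ISBN, Title}.
In {BookID, Branch, ISBN, LoanDate, Shelf, Title}, {Title} is not a superkey ({Title}⁺ restricted to this set is {BookID, Title}), so split on Title → BookID into {BookID, Title} and {Branch, ISBN, LoanDate, Shelf, Title}.
{BookID, Title}: every determinant is a superkey — BCNF.
In {Branch, ISBN, LoanDate, Shelf, Title}, {Branch, LoanDate} is not a superkey ({Branch, LoanDate}⁺ restricted to this set is {Branch, LoanDate, Title}), so split on Branch, LoanDate → Title into {Branch, LoanDate, Title} and {Branch, ISBN, LoanDate, Shelf}.
{Branch, LoanDate, Title}: every determinant is a superkey — BCNF.
{Branch, ISBN, LoanDate, Shelf}: every determinant is a superkey — BCNF.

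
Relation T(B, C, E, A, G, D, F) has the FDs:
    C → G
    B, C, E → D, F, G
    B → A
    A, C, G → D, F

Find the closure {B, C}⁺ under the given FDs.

Start with {B, C}.
C → G applies; add {G} → now {B, C, G}.
B → A applies; add {A} → now {A, B, C, G}.
A, C, G → D, F applies; add {D, F} → now {A, B, C, D, F, G}.
No further FD applies.

{A, B, C, D, F, G}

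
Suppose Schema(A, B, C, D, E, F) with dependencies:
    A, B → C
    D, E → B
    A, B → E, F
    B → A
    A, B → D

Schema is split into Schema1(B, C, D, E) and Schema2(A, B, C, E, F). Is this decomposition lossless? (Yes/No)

Yes

Schema1 ∩ Schema2 = {B, C, E}; its closure under F is {A, B, C, D, E, F}.
This includes all of Schema1, so the common attributes are a superkey of Schema1 — the join is lossless.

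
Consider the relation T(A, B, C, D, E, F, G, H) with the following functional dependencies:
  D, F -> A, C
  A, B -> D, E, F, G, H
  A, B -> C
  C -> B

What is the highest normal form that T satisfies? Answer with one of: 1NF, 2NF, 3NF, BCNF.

Candidate keys: {A, B}, {A, C}, {D, F}. Prime attributes: {A, B, C, D, F}.
C -> B breaks BCNF: {C}⁺ = {B, C}, so {C} is not a superkey.
Its right-hand attributes {B} are all prime, as are those of every other non-superkey FD — the relation is in 3NF.

3NF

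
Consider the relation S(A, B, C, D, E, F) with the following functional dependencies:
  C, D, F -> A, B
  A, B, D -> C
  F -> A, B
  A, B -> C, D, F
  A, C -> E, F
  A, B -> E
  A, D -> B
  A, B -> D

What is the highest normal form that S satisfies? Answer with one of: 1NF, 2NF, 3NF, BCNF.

BCNF

Candidate keys: {A, B}, {A, C}, {A, D}, {F}. Prime attributes: {A, B, C, D, F}.
The left-hand side of every FD is a superkey, so BCNF is satisfied.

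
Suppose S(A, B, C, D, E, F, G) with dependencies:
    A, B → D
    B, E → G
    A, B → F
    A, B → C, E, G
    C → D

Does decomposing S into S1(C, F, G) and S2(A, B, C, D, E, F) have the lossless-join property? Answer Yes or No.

Common attributes: {C, F}; their closure is {C, D, F}.
S1 ⊄ {C, D, F} and S2 ⊄ {C, D, F}, so the split is lossy.

No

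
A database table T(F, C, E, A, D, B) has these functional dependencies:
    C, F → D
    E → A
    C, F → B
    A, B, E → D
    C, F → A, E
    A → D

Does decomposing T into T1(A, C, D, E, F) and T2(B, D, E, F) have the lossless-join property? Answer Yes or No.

No

T1 ∩ T2 = {D, E, F}; its closure under F is {A, D, E, F}.
T1 ⊄ {A, D, E, F} and T2 ⊄ {A, D, E, F}, so the split is lossy.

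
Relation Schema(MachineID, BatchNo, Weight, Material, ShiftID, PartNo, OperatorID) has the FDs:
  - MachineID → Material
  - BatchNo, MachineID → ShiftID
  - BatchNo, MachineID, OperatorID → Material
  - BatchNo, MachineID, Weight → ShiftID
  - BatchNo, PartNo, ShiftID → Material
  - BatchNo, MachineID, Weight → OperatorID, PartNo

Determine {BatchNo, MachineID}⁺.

{BatchNo, MachineID, Material, ShiftID}

Start with {BatchNo, MachineID}.
MachineID → Material applies; add {Material} → now {BatchNo, MachineID, Material}.
BatchNo, MachineID → ShiftID applies; add {ShiftID} → now {BatchNo, MachineID, Material, ShiftID}.
No further FD applies.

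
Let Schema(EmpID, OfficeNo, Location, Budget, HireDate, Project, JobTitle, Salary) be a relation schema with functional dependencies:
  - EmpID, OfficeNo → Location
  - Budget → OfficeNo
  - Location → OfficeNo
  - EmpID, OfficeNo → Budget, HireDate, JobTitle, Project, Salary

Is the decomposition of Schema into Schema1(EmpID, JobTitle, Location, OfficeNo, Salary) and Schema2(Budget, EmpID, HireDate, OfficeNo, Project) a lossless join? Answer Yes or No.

Schema1 ∩ Schema2 = {EmpID, OfficeNo}; its closure under F is {Budget, EmpID, HireDate, JobTitle, Location, OfficeNo, Project, Salary}.
Since Schema1 ⊆ {Budget, EmpID, HireDate, JobTitle, Location, OfficeNo, Project, Salary}, the intersection is a superkey of Schema1; the decomposition is lossless.

Yes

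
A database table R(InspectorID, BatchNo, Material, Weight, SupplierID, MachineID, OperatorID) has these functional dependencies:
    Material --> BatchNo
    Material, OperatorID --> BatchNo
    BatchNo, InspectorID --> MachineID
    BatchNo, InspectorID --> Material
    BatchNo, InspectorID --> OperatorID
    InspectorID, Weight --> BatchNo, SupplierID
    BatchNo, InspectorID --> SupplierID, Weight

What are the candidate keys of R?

No FD produces {InspectorID}, so it must be in every candidate key.
{BatchNo, InspectorID} is a candidate key since {BatchNo, InspectorID}⁺ = {BatchNo, InspectorID, MachineID, Material, OperatorID, SupplierID, Weight} covers every attribute.
{InspectorID, Material} is a candidate key since {InspectorID, Material}⁺ = {BatchNo, InspectorID, MachineID, Material, OperatorID, SupplierID, Weight} covers every attribute.
{InspectorID, Weight} is a candidate key since {InspectorID, Weight}⁺ = {BatchNo, InspectorID, MachineID, Material, OperatorID, SupplierID, Weight} covers every attribute.
These are minimal and exhaustive — every other superkey contains one of them.

{BatchNo, InspectorID}, {InspectorID, Material}, {InspectorID, Weight}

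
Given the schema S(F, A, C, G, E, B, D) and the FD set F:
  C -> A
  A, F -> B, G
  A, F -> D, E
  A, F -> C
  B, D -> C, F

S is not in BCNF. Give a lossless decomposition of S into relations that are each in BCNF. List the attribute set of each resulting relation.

{A, C}; {B, C, D, E, F, G}

Candidate keys of the original relation: {A, F}, {B, D}, {C, F}.
{A, B, C, D, E, F, G}: {C} determines {A, C} here but is not a superkey — split on C -> A, giving {A, C} and {B, C, D, E, F, G}.
{A, C} is in BCNF.
{B, C, D, E, F, G} is in BCNF.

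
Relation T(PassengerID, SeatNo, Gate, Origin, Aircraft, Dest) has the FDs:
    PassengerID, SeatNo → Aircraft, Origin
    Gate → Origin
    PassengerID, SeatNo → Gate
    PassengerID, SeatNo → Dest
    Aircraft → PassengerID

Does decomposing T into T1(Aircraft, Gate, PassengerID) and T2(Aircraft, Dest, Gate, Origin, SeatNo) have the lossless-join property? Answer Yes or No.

Yes

The shared attributes are {Aircraft, Gate} and {Aircraft, Gate}⁺ = {Aircraft, Gate, Origin, PassengerID}.
Since T1 ⊆ {Aircraft, Gate, Origin, PassengerID}, the intersection is a superkey of T1; the decomposition is lossless.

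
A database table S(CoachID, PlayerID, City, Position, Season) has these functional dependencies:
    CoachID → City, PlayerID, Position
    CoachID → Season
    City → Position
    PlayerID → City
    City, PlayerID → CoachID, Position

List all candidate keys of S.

{CoachID}, {PlayerID}

{CoachID} is a candidate key since {CoachID}⁺ = {City, CoachID, PlayerID, Position, Season} covers every attribute.
{PlayerID} is a candidate key since {PlayerID}⁺ = {City, CoachID, PlayerID, Position, Season} covers every attribute.
Any other superkey properly contains one of these, so there are no further candidate keys.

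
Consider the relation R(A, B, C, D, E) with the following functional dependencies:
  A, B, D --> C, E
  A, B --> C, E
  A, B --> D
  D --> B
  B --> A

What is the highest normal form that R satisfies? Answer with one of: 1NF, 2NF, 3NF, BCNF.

Candidate keys: {B}, {D}. Prime attributes: {B, D}.
Every FD has a superkey on the left, so the relation is in BCNF.

BCNF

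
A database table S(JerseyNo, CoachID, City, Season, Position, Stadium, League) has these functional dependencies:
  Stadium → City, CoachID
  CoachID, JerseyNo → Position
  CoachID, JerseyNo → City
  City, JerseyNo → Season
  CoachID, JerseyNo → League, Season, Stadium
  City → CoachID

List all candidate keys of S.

{City, JerseyNo}, {CoachID, JerseyNo}, {JerseyNo, Stadium}

Attributes never on any right-hand side: {JerseyNo} — every candidate key must contain it.
{City, JerseyNo}⁺ = {City, CoachID, JerseyNo, League, Position, Season, Stadium}, which is every attribute, so {City, JerseyNo} is a candidate key.
{CoachID, JerseyNo}⁺ = {City, CoachID, JerseyNo, League, Position, Season, Stadium}, which is every attribute, so {CoachID, JerseyNo} is a candidate key.
{JerseyNo, Stadium}⁺ = {City, CoachID, JerseyNo, League, Position, Season, Stadium}, which is every attribute, so {JerseyNo, Stadium} is a candidate key.
Any other superkey properly contains one of these, so there are no further candidate keys.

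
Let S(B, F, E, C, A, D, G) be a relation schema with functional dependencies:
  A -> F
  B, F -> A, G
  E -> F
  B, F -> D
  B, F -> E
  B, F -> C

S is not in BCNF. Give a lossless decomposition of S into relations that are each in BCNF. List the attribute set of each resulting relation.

Candidate keys of the original relation: {A, B}, {B, E}, {B, F}.
Within {A, B, C, D, E, F, G}: {A}⁺ ∩ {A, B, C, D, E, F, G} = {A, F}, not the whole set, so A -> F violates BCNF; decompose into {A, F} and {A, B, C, D, E, G}.
{A, F} has no BCNF violation.
{A, B, C, D, E, G} has no BCNF violation.

{A, B, C, D, E, G}; {A, F}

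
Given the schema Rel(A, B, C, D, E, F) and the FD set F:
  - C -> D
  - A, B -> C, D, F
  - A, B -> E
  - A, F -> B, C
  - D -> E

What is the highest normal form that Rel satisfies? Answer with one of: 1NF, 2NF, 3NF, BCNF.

2NF

Candidate keys: {A, B}, {A, F}. Prime attributes: {A, B, F}.
For C -> D we have {C}⁺ = {C, D, E}; {C} is not a superkey, so BCNF fails.
C -> D has non-prime {D} on the right and a non-superkey on the left, so 3NF fails.
Checking every proper subset of each key, none determines a non-prime attribute — 2NF is satisfied.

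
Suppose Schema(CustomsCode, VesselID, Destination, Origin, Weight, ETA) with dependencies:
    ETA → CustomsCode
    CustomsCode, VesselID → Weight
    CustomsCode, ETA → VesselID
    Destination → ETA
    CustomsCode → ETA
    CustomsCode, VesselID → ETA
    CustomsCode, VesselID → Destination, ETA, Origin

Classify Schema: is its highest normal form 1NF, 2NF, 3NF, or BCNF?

Candidate keys: {CustomsCode}, {Destination}, {ETA}. Prime attributes: {CustomsCode, Destination, ETA}.
Each dependency's left side is a superkey — BCNF holds.

BCNF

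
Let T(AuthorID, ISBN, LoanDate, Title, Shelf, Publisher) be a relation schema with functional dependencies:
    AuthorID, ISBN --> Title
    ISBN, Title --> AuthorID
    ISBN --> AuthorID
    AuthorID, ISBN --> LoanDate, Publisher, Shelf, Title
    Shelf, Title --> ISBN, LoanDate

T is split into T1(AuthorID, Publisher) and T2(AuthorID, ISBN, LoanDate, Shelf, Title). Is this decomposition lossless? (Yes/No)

No

Common attributes: {AuthorID}; their closure is {AuthorID}.
T1 ⊄ {AuthorID} and T2 ⊄ {AuthorID}, so the split is lossy.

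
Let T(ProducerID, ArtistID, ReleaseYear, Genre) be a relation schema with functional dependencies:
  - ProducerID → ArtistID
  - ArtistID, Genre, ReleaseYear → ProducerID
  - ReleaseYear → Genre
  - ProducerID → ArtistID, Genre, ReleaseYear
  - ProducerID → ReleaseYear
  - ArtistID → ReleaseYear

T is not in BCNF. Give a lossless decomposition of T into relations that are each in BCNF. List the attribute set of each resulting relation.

Candidate keys of the original relation: {ArtistID}, {ProducerID}.
{ArtistID, Genre, ProducerID, ReleaseYear}: {ReleaseYear} determines {Genre, ReleaseYear} here but is not a superkey — split on ReleaseYear → Genre, giving {Genre, ReleaseYear} and {ArtistID, ProducerID, ReleaseYear}.
{Genre, ReleaseYear} has no BCNF violation.
{ArtistID, ProducerID, ReleaseYear} has no BCNF violation.

{ArtistID, ProducerID, ReleaseYear}; {Genre, ReleaseYear}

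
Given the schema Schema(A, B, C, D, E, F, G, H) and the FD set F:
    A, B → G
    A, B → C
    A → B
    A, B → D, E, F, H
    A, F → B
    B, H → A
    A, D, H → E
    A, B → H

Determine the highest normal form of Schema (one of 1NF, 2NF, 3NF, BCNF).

BCNF

Candidate keys: {A}, {B, H}. Prime attributes: {A, B, H}.
Every FD has a superkey on the left, so the relation is in BCNF.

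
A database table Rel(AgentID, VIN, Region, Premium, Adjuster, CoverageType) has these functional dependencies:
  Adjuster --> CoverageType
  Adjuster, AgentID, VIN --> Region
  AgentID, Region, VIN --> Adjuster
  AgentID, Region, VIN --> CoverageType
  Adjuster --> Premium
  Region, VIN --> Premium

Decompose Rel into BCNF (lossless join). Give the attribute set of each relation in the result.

{Adjuster, AgentID, Region, VIN}; {Adjuster, CoverageType, Premium}

Candidate keys of the original relation: {Adjuster, AgentID, VIN}, {AgentID, Region, VIN}.
{Adjuster, AgentID, CoverageType, Premium, Region, VIN}: {Adjuster} determines {Adjuster, CoverageType, Premium} here but is not a superkey — split on Adjuster --> CoverageType, Premium, giving {Adjuster, CoverageType, Premium} and {Adjuster, AgentID, Region, VIN}.
{Adjuster, CoverageType, Premium}: every determinant is a superkey — BCNF.
{Adjuster, AgentID, Region, VIN}: every determinant is a superkey — BCNF.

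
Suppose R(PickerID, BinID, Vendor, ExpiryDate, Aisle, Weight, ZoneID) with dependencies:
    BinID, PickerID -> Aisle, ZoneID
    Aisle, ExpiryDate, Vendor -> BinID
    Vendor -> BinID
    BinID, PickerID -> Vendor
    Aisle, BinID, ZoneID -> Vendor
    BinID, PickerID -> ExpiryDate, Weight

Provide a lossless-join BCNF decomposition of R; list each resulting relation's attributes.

Candidate keys of the original relation: {BinID, PickerID}, {PickerID, Vendor}.
Within {Aisle, BinID, ExpiryDate, PickerID, Vendor, Weight, ZoneID}: {Aisle, ExpiryDate, Vendor}⁺ ∩ {Aisle, BinID, ExpiryDate, PickerID, Vendor, Weight, ZoneID} = {Aisle, BinID, ExpiryDate, Vendor}, not the whole set, so Aisle, ExpiryDate, Vendor -> BinID violates BCNF; decompose into {Aisle, BinID, ExpiryDate, Vendor} and {Aisle, ExpiryDate, PickerID, Vendor, Weight, ZoneID}.
Within {Aisle, BinID, ExpiryDate, Vendor}: {Vendor}⁺ ∩ {Aisle, BinID, ExpiryDate, Vendor} = {BinID, Vendor}, not the whole set, so Vendor -> BinID violates BCNF; decompose into {BinID, Vendor} and {Aisle, ExpiryDate, Vendor}.
{BinID, Vendor}: every determinant is a superkey — BCNF.
{Aisle, ExpiryDate, Vendor}: every determinant is a superkey — BCNF.
{Aisle, ExpiryDate, PickerID, Vendor, Weight, ZoneID}: every determinant is a superkey — BCNF.

{Aisle, ExpiryDate, PickerID, Vendor, Weight, ZoneID}; {BinID, Vendor}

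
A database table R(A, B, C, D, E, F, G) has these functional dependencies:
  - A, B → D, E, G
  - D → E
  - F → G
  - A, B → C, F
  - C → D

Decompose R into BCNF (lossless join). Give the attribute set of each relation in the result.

Candidate key of the original relation: {A, B}.
In {A, B, C, D, E, F, G}, {D} is not a superkey ({D}⁺ restricted to this set is {D, E}), so split on D → E into {D, E} and {A, B, C, D, F, G}.
{D, E} has no BCNF violation.
In {A, B, C, D, F, G}, {F} is not a superkey ({F}⁺ restricted to this set is {F, G}), so split on F → G into {F, G} and {A, B, C, D, F}.
{F, G} has no BCNF violation.
In {A, B, C, D, F}, {C} is not a superkey ({C}⁺ restricted to this set is {C, D}), so split on C → D into {C, D} and {A, B, C, F}.
{C, D} has no BCNF violation.
{A, B, C, F} has no BCNF violation.

{A, B, C, F}; {C, D}; {D, E}; {F, G}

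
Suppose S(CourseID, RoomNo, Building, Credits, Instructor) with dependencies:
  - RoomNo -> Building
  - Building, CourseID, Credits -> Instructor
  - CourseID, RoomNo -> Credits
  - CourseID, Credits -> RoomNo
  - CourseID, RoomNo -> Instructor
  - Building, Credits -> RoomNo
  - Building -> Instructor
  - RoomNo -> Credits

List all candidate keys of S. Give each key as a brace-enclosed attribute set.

{CourseID, Credits}, {CourseID, RoomNo}

Attributes never on any right-hand side: {CourseID} — every candidate key must contain it.
{CourseID, Credits}⁺ = {Building, CourseID, Credits, Instructor, RoomNo} — all of the relation — so {CourseID, Credits} is a candidate key.
{CourseID, RoomNo}⁺ = {Building, CourseID, Credits, Instructor, RoomNo} — all of the relation — so {CourseID, RoomNo} is a candidate key.
Any other superkey properly contains one of these, so there are no further candidate keys.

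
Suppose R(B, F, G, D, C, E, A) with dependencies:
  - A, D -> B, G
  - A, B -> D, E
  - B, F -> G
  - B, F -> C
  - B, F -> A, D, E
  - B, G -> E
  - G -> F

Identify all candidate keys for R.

{A, B}, {A, D}, {B, F}, {B, G}

{A, B} is a candidate key since {A, B}⁺ = {A, B, C, D, E, F, G} covers every attribute.
{A, D} is a candidate key since {A, D}⁺ = {A, B, C, D, E, F, G} covers every attribute.
{B, F} is a candidate key since {B, F}⁺ = {A, B, C, D, E, F, G} covers every attribute.
{B, G} is a candidate key since {B, G}⁺ = {A, B, C, D, E, F, G} covers every attribute.
Any other superkey properly contains one of these, so there are no further candidate keys.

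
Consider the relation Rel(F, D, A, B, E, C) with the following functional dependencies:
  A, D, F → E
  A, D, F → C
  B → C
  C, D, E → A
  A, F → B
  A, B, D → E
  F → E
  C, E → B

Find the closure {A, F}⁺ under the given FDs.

{A, B, C, E, F}

Start with {A, F}.
A, F → B applies; add {B} → now {A, B, F}.
F → E applies; add {E} → now {A, B, E, F}.
B → C applies; add {C} → now {A, B, C, E, F}.
No further FD applies.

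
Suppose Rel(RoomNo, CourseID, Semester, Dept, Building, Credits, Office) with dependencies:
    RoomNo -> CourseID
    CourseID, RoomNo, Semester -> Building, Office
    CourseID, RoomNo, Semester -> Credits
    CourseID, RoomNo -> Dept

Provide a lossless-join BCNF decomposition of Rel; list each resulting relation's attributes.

{Building, Credits, Office, RoomNo, Semester}; {CourseID, Dept, RoomNo}

Candidate key of the original relation: {RoomNo, Semester}.
{Building, CourseID, Credits, Dept, Office, RoomNo, Semester}: {RoomNo} determines {CourseID, Dept, RoomNo} here but is not a superkey — split on RoomNo -> CourseID, Dept, giving {CourseID, Dept, RoomNo} and {Building, Credits, Office, RoomNo, Semester}.
{CourseID, Dept, RoomNo} is in BCNF.
{Building, Credits, Office, RoomNo, Semester} is in BCNF.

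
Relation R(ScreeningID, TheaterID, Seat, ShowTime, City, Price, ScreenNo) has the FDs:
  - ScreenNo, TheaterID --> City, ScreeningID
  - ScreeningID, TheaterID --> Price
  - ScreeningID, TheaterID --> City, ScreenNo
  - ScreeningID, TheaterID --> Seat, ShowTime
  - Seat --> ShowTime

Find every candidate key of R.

{ScreenNo, TheaterID}, {ScreeningID, TheaterID}

Attributes never on any right-hand side: {TheaterID} — every candidate key must contain it.
Closure of {ScreenNo, TheaterID} is {City, Price, ScreenNo, ScreeningID, Seat, ShowTime, TheaterID}, the whole schema; {ScreenNo, TheaterID} is a candidate key.
Closure of {ScreeningID, TheaterID} is {City, Price, ScreenNo, ScreeningID, Seat, ShowTime, TheaterID}, the whole schema; {ScreeningID, TheaterID} is a candidate key.
These are minimal and exhaustive — every other superkey contains one of them.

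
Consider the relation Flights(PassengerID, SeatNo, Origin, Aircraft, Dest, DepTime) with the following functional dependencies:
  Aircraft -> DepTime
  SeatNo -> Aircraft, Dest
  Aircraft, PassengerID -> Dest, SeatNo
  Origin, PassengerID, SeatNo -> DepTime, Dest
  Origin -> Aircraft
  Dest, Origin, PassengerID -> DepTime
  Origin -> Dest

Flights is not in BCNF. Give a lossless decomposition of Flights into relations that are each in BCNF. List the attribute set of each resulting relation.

{Aircraft, DepTime}; {Aircraft, Dest, SeatNo}; {Origin, PassengerID, SeatNo}

Candidate key of the original relation: {Origin, PassengerID}.
{Aircraft, DepTime, Dest, Origin, PassengerID, SeatNo}: {Aircraft} determines {Aircraft, DepTime} here but is not a superkey — split on Aircraft -> DepTime, giving {Aircraft, DepTime} and {Aircraft, Dest, Origin, PassengerID, SeatNo}.
{Aircraft, DepTime} is in BCNF.
{Aircraft, Dest, Origin, PassengerID, SeatNo}: {SeatNo} determines {Aircraft, Dest, SeatNo} here but is not a superkey — split on SeatNo -> Aircraft, Dest, giving {Aircraft, Dest, SeatNo} and {Origin, PassengerID, SeatNo}.
{Aircraft, Dest, SeatNo} is in BCNF.
{Origin, PassengerID, SeatNo} is in BCNF.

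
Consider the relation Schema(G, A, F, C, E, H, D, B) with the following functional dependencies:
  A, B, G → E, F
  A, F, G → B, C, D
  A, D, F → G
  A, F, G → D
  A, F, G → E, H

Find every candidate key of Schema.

No FD produces {A}, so it must be in every candidate key.
{A, B, G}⁺ = {A, B, C, D, E, F, G, H} — all of the relation — so {A, B, G} is a candidate key.
{A, D, F}⁺ = {A, B, C, D, E, F, G, H} — all of the relation — so {A, D, F} is a candidate key.
{A, F, G}⁺ = {A, B, C, D, E, F, G, H} — all of the relation — so {A, F, G} is a candidate key.
Any other superkey properly contains one of these, so there are no further candidate keys.

{A, B, G}, {A, D, F}, {A, F, G}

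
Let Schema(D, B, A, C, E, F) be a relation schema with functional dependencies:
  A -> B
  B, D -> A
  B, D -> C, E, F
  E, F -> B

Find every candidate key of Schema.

{A, D}, {B, D}, {D, E, F}

Attributes never on any right-hand side: {D} — every candidate key must contain it.
Closure of {A, D} is {A, B, C, D, E, F}, the whole schema; {A, D} is a candidate key.
Closure of {B, D} is {A, B, C, D, E, F}, the whole schema; {B, D} is a candidate key.
Closure of {D, E, F} is {A, B, C, D, E, F}, the whole schema; {D, E, F} is a candidate key.
These are minimal and exhaustive — every other superkey contains one of them.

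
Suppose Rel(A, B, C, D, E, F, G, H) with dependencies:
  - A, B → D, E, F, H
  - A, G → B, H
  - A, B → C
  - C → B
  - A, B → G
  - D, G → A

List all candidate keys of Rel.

{A, B}, {A, C}, {A, G}, {D, G}

{A, B} is a candidate key since {A, B}⁺ = {A, B, C, D, E, F, G, H} covers every attribute.
{A, C} is a candidate key since {A, C}⁺ = {A, B, C, D, E, F, G, H} covers every attribute.
{A, G} is a candidate key since {A, G}⁺ = {A, B, C, D, E, F, G, H} covers every attribute.
{D, G} is a candidate key since {D, G}⁺ = {A, B, C, D, E, F, G, H} covers every attribute.
No proper subset of any of these is a key, and no other minimal superkey exists.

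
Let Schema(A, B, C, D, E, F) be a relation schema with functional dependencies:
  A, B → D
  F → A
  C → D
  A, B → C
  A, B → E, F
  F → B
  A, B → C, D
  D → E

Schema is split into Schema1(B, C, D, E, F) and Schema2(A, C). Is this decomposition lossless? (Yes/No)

No

Schema1 ∩ Schema2 = {C}; its closure under F is {C, D, E}.
Neither Schema1 nor Schema2 is contained in that closure, so the decomposition is lossy.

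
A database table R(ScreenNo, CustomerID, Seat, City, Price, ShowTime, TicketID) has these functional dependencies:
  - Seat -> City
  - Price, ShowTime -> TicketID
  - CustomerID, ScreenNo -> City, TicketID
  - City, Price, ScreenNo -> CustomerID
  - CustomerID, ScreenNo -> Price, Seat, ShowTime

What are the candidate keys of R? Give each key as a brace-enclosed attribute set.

{City, Price, ScreenNo}, {CustomerID, ScreenNo}, {Price, ScreenNo, Seat}

{ScreenNo} never appears on the right of any FD, so every key must include it.
Closure of {CustomerID, ScreenNo} is {City, CustomerID, Price, ScreenNo, Seat, ShowTime, TicketID}, the whole schema; {CustomerID, ScreenNo} is a candidate key.
Closure of {City, Price, ScreenNo} is {City, CustomerID, Price, ScreenNo, Seat, ShowTime, TicketID}, the whole schema; {City, Price, ScreenNo} is a candidate key.
Closure of {Price, ScreenNo, Seat} is {City, CustomerID, Price, ScreenNo, Seat, ShowTime, TicketID}, the whole schema; {Price, ScreenNo, Seat} is a candidate key.
These are minimal and exhaustive — every other superkey contains one of them.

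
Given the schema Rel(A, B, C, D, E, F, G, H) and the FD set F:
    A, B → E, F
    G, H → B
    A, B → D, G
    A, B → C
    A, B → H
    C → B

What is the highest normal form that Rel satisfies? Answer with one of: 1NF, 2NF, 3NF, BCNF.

3NF

Candidate keys: {A, B}, {A, C}, {A, G, H}. Prime attributes: {A, B, C, G, H}.
For G, H → B we have {G, H}⁺ = {B, G, H}; {G, H} is not a superkey, so BCNF fails.
Since {B} ⊆ prime attributes and every other non-superkey FD also has a prime right side, the schema is in 3NF.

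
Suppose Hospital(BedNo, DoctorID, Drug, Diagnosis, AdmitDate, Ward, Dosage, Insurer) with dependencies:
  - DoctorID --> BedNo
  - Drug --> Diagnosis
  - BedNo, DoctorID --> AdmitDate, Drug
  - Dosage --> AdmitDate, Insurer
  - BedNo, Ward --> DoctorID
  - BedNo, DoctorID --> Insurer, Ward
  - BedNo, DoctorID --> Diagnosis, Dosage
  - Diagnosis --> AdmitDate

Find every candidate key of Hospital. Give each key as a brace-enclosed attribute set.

{BedNo, Ward}, {DoctorID}

{DoctorID} is a candidate key since {DoctorID}⁺ = {AdmitDate, BedNo, Diagnosis, DoctorID, Dosage, Drug, Insurer, Ward} covers every attribute.
{BedNo, Ward} is a candidate key since {BedNo, Ward}⁺ = {AdmitDate, BedNo, Diagnosis, DoctorID, Dosage, Drug, Insurer, Ward} covers every attribute.
These are minimal and exhaustive — every other superkey contains one of them.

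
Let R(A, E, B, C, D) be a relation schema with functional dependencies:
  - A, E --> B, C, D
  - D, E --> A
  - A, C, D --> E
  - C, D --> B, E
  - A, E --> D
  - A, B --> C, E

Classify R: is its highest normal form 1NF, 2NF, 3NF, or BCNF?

BCNF

Candidate keys: {A, B}, {A, E}, {C, D}, {D, E}. Prime attributes: {A, B, C, D, E}.
The left-hand side of every FD is a superkey, so BCNF is satisfied.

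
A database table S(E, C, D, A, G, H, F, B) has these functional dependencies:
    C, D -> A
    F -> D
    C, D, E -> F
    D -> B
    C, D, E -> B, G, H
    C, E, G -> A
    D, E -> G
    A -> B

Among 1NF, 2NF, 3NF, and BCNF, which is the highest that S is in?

1NF

Candidate keys: {C, D, E}, {C, E, F}. Prime attributes: {C, D, E, F}.
C, D -> A: {C, D}⁺ = {A, B, C, D}, which is not all of the attributes, so the left side is not a superkey — BCNF is violated.
C, D -> A has non-prime {A} on the right and a non-superkey on the left, so 3NF fails.
The proper key subset {D} of {C, D, E} determines non-prime {B}, so the relation is not even in 2NF.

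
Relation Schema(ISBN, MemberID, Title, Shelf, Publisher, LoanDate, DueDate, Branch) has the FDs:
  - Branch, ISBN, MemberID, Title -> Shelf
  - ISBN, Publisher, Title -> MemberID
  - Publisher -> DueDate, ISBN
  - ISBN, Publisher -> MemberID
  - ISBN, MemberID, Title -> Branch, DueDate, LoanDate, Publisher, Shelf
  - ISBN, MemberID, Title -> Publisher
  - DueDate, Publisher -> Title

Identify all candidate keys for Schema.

{Publisher} is a candidate key since {Publisher}⁺ = {Branch, DueDate, ISBN, LoanDate, MemberID, Publisher, Shelf, Title} covers every attribute.
{ISBN, MemberID, Title} is a candidate key since {ISBN, MemberID, Title}⁺ = {Branch, DueDate, ISBN, LoanDate, MemberID, Publisher, Shelf, Title} covers every attribute.
Any other superkey properly contains one of these, so there are no further candidate keys.

{ISBN, MemberID, Title}, {Publisher}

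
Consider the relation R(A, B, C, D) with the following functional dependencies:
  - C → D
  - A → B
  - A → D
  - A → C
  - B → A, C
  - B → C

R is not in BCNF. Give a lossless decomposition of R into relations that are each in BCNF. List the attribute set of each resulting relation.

{A, B, C}; {C, D}

Candidate keys of the original relation: {A}, {B}.
Within {A, B, C, D}: {C}⁺ ∩ {A, B, C, D} = {C, D}, not the whole set, so C → D violates BCNF; decompose into {C, D} and {A, B, C}.
{C, D} is in BCNF.
{A, B, C} is in BCNF.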